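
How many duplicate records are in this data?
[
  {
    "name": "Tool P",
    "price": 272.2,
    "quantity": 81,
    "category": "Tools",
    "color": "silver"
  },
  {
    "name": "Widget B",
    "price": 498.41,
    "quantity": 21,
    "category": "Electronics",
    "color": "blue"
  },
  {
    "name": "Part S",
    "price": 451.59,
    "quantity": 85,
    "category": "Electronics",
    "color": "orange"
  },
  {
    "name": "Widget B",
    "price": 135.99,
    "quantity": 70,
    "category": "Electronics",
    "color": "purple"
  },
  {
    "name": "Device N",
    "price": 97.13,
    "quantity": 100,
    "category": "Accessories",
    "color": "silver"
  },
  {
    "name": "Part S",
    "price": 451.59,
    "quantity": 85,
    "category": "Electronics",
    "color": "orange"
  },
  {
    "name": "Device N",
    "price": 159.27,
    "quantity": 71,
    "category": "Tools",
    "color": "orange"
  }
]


Checking 7 records for duplicates:

  Row 1: Tool P ($272.2, qty 81)
  Row 2: Widget B ($498.41, qty 21)
  Row 3: Part S ($451.59, qty 85)
  Row 4: Widget B ($135.99, qty 70)
  Row 5: Device N ($97.13, qty 100)
  Row 6: Part S ($451.59, qty 85) <-- DUPLICATE
  Row 7: Device N ($159.27, qty 71)

Duplicates found: 1
Unique records: 6

1 duplicates, 6 unique


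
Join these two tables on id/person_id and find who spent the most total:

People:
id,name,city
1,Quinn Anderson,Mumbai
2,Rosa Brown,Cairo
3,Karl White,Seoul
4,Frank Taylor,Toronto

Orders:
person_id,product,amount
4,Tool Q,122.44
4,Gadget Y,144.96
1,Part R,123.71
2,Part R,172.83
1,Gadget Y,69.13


Join on: people.id = orders.person_id

Joined rows:
  Frank Taylor (Toronto) bought Tool Q for $122.44
  Frank Taylor (Toronto) bought Gadget Y for $144.96
  Quinn Anderson (Mumbai) bought Part R for $123.71
  Rosa Brown (Cairo) bought Part R for $172.83
  Quinn Anderson (Mumbai) bought Gadget Y for $69.13

Total per person:
  Frank Taylor: $267.40
  Quinn Anderson: $192.84
  Rosa Brown: $172.83

Top spender: Frank Taylor ($267.40)

Frank Taylor ($267.40)


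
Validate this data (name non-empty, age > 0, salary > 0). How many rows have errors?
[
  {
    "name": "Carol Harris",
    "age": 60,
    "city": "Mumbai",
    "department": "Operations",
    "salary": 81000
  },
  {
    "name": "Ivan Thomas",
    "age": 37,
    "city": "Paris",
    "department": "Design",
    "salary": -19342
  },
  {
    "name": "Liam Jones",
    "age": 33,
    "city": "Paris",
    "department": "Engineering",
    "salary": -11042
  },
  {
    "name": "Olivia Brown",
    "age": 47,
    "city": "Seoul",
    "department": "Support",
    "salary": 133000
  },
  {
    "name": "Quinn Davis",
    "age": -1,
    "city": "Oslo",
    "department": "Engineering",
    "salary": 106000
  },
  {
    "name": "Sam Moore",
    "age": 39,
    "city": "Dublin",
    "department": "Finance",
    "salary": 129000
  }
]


Validating 6 records:
Rules: name non-empty, age > 0, salary > 0

  Row 1 (Carol Harris): OK
  Row 2 (Ivan Thomas): negative salary: -19342
  Row 3 (Liam Jones): negative salary: -11042
  Row 4 (Olivia Brown): OK
  Row 5 (Quinn Davis): negative age: -1
  Row 6 (Sam Moore): OK

Total errors: 3

3 errors


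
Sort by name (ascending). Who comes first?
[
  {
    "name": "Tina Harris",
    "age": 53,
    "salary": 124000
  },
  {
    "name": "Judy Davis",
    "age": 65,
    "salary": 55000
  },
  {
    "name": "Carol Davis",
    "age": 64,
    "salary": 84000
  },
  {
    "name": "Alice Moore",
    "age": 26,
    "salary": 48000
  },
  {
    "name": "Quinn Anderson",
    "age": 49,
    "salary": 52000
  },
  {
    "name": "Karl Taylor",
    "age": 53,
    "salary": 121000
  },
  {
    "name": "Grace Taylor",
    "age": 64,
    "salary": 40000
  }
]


Sort by: name (ascending)

Sorted order:
  1. Alice Moore (name = Alice Moore)
  2. Carol Davis (name = Carol Davis)
  3. Grace Taylor (name = Grace Taylor)
  4. Judy Davis (name = Judy Davis)
  5. Karl Taylor (name = Karl Taylor)
  6. Quinn Anderson (name = Quinn Anderson)
  7. Tina Harris (name = Tina Harris)

First: Alice Moore

Alice Moore


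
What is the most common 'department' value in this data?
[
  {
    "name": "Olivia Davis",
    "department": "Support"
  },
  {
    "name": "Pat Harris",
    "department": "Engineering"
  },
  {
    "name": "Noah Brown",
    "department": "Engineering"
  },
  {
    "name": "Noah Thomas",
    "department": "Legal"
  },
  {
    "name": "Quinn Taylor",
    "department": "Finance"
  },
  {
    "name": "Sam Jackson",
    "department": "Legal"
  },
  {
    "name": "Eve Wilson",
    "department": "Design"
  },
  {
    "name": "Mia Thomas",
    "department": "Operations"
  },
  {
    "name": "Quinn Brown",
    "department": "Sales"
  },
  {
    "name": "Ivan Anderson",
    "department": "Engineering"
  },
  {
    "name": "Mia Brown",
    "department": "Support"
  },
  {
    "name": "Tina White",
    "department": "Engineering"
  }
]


Counting 'department' values across 12 records:

  Engineering: 4 ####
  Support: 2 ##
  Legal: 2 ##
  Finance: 1 #
  Design: 1 #
  Operations: 1 #
  Sales: 1 #

Most common: Engineering (4 times)

Engineering (4 times)


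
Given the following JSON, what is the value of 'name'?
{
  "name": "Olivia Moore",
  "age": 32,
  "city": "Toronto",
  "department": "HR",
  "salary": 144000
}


Looking up field 'name'
Value: Olivia Moore

Olivia Moore


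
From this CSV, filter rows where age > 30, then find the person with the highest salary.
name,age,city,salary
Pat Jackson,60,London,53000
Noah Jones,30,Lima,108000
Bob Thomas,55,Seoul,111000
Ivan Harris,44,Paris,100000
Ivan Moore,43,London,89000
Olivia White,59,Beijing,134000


Filter: age > 30
Sort by: salary (descending)

Filtered records (5):
  Olivia White, age 59, salary $134000
  Bob Thomas, age 55, salary $111000
  Ivan Harris, age 44, salary $100000
  Ivan Moore, age 43, salary $89000
  Pat Jackson, age 60, salary $53000

Highest salary: Olivia White ($134000)

Olivia White


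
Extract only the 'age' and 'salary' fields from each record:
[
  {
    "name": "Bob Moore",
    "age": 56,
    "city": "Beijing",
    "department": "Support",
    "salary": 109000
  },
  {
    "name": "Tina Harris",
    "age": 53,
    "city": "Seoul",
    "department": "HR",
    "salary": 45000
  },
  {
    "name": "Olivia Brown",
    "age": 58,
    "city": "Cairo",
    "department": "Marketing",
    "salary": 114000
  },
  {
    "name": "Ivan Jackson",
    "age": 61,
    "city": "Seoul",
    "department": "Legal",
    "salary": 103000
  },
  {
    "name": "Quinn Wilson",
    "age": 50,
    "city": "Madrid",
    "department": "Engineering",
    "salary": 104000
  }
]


Original: 5 records with fields: name, age, city, department, salary
Keep: ['age', 'salary']
Drop: ['name', 'city', 'department']
Result: 5 records, 2 fields each

[
  {
    "age": 56,
    "salary": 109000
  },
  {
    "age": 53,
    "salary": 45000
  },
  {
    "age": 58,
    "salary": 114000
  },
  {
    "age": 61,
    "salary": 103000
  },
  {
    "age": 50,
    "salary": 104000
  }
]


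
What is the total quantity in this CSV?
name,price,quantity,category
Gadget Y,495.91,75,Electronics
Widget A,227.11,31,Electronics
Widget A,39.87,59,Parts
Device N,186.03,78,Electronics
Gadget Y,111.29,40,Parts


Computing total quantity:
Values: [75, 31, 59, 78, 40]
Sum = 283

283


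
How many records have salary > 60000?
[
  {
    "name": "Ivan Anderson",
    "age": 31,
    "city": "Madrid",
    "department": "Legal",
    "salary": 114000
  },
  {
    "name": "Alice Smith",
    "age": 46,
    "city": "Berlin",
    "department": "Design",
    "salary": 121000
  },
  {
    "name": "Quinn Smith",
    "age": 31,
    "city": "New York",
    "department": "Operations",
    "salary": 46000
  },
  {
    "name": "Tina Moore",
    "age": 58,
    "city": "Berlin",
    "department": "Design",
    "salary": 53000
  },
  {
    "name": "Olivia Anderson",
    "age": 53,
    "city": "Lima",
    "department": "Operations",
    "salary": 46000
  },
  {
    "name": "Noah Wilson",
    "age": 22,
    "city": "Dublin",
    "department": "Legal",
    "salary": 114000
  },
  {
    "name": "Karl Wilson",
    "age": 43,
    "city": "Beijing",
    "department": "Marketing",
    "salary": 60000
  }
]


Data: 7 records
Condition: salary > 60000

Checking each record:
  Ivan Anderson: 114000 MATCH
  Alice Smith: 121000 MATCH
  Quinn Smith: 46000
  Tina Moore: 53000
  Olivia Anderson: 46000
  Noah Wilson: 114000 MATCH
  Karl Wilson: 60000

Count: 3

3


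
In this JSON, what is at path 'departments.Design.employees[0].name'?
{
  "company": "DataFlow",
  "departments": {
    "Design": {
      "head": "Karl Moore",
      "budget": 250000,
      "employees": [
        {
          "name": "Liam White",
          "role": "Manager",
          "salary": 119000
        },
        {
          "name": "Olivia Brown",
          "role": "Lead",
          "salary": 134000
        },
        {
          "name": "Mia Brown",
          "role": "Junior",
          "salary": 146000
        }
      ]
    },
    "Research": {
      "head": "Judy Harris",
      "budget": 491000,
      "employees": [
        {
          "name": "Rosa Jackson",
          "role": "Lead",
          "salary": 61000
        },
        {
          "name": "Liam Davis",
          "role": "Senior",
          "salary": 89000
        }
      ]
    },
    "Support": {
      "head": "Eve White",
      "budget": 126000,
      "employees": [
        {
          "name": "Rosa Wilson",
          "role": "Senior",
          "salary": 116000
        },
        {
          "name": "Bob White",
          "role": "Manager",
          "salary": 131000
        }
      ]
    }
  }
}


Path: departments.Design.employees[0].name

Navigate:
  -> departments
  -> Design
  -> employees[0].name = 'Liam White'

Liam White


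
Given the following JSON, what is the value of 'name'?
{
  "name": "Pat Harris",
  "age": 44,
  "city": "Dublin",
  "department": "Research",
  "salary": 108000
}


Looking up field 'name'
Value: Pat Harris

Pat Harris


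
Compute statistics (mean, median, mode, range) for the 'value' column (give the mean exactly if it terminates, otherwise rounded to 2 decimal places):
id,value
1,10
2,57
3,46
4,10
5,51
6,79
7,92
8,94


Data: [10, 57, 46, 10, 51, 79, 92, 94]
Count: 8
Sum: 439
Mean: 439/8 = 54.875
Sorted: [10, 10, 46, 51, 57, 79, 92, 94]
Median: 54.0
Mode: 10 (2 times)
Range: 94 - 10 = 84
Min: 10, Max: 94

mean=54.875, median=54.0, mode=10, range=84


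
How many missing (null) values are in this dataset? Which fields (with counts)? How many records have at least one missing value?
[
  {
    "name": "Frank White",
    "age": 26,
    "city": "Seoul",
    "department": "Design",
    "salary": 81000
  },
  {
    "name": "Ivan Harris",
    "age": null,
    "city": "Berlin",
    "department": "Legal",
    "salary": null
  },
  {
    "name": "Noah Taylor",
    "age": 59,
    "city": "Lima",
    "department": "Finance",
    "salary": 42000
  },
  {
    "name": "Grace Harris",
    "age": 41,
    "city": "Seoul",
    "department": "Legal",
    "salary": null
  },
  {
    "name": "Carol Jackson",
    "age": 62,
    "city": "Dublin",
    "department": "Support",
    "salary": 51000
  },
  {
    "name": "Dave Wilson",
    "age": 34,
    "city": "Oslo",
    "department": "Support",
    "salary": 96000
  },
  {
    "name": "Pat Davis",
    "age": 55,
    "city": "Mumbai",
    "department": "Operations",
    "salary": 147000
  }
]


Checking for missing (null) values in 7 records:

  Frank White: complete
  Ivan Harris: age, salary
  Noah Taylor: complete
  Grace Harris: salary
  Carol Jackson: complete
  Dave Wilson: complete
  Pat Davis: complete

Per field:
  name: 0 missing
  age: 1 missing
  city: 0 missing
  department: 0 missing
  salary: 2 missing

Total missing values: 3
Records with any missing: 2

3 missing values (age: 1, salary: 2); 2 incomplete records


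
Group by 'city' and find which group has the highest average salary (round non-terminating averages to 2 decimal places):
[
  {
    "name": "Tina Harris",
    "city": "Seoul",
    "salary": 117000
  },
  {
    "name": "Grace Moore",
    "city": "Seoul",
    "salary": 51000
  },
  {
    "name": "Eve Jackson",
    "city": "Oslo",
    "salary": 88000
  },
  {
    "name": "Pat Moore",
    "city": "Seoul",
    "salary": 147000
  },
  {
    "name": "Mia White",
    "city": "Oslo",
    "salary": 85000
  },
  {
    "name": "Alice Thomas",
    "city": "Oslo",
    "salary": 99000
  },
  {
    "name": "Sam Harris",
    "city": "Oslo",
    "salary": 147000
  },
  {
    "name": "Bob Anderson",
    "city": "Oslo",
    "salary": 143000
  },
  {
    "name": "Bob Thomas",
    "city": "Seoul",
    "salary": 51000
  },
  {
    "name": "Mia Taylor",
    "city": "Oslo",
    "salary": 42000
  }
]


Group by: city

Groups:
  Oslo: 6 people, avg salary = 604000/6 ≈ $100666.67
  Seoul: 4 people, avg salary = 366000/4 = $91500

Highest average salary: Oslo (≈$100666.67)

Oslo (≈$100666.67)


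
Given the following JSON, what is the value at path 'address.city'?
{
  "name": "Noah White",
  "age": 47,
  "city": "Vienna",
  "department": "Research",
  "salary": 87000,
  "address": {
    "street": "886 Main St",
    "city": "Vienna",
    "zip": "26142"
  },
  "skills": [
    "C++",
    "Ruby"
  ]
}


Query: address.city
Path: address -> city
Value: Vienna

Vienna


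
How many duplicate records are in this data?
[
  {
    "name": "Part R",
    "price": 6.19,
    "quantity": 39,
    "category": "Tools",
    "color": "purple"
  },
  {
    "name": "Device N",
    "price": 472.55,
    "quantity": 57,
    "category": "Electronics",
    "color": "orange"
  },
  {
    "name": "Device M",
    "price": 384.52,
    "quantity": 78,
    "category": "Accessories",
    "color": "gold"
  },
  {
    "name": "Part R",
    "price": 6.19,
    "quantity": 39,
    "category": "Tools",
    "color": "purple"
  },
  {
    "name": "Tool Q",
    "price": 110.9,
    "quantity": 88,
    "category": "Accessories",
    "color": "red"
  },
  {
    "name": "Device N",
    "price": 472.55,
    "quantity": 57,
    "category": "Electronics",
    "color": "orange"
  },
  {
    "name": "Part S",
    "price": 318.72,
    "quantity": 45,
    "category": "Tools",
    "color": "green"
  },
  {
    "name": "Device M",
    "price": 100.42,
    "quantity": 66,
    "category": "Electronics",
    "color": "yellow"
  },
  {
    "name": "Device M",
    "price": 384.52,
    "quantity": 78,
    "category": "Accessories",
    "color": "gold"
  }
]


Checking 9 records for duplicates:

  Row 1: Part R ($6.19, qty 39)
  Row 2: Device N ($472.55, qty 57)
  Row 3: Device M ($384.52, qty 78)
  Row 4: Part R ($6.19, qty 39) <-- DUPLICATE
  Row 5: Tool Q ($110.9, qty 88)
  Row 6: Device N ($472.55, qty 57) <-- DUPLICATE
  Row 7: Part S ($318.72, qty 45)
  Row 8: Device M ($100.42, qty 66)
  Row 9: Device M ($384.52, qty 78) <-- DUPLICATE

Duplicates found: 3
Unique records: 6

3 duplicates, 6 unique


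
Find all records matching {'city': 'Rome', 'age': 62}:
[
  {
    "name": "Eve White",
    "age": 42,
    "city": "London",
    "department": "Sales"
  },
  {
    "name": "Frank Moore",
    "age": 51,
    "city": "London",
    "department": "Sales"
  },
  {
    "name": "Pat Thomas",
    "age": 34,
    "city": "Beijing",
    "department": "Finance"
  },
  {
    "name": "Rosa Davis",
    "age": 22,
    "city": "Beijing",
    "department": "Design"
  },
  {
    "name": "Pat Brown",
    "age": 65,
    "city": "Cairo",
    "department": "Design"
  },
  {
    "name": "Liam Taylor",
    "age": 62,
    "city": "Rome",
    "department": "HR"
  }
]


Search criteria: {'city': 'Rome', 'age': 62}

Checking 6 records:
  Eve White: {city: London, age: 42}
  Frank Moore: {city: London, age: 51}
  Pat Thomas: {city: Beijing, age: 34}
  Rosa Davis: {city: Beijing, age: 22}
  Pat Brown: {city: Cairo, age: 65}
  Liam Taylor: {city: Rome, age: 62} <-- MATCH

Matches: ["Liam Taylor"]

["Liam Taylor"]


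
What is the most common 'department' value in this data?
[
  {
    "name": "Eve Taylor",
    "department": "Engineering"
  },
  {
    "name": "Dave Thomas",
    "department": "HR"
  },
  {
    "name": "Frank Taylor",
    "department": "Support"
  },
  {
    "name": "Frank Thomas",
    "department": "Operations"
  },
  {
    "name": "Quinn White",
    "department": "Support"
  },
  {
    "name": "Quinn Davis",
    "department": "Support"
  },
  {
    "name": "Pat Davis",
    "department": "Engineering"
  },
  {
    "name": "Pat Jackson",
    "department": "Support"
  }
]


Counting 'department' values across 8 records:

  Support: 4 ####
  Engineering: 2 ##
  HR: 1 #
  Operations: 1 #

Most common: Support (4 times)

Support (4 times)


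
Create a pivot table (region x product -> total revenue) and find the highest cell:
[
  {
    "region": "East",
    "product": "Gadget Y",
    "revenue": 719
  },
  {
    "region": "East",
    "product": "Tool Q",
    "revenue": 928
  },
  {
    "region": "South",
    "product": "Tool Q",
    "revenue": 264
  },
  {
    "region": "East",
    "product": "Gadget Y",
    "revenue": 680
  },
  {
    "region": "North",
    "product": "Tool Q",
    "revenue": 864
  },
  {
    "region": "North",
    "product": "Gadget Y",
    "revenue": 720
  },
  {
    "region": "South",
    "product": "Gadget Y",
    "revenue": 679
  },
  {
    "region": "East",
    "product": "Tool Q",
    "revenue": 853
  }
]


Pivot: region (rows) x product (columns) -> total revenue

     Gadget Y      Tool Q      
East          1399          1781  
North          720           864  
South          679           264  

Highest: East / Tool Q = $1781

East / Tool Q = $1781


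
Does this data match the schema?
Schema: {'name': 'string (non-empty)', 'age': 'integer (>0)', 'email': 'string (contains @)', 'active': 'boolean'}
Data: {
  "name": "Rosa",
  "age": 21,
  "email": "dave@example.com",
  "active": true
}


Validating each field against schema:
  name: OK (non-empty string)
  age: OK (positive integer)
  email: OK (string with @)
  active: OK (boolean)

Result: VALID

VALID


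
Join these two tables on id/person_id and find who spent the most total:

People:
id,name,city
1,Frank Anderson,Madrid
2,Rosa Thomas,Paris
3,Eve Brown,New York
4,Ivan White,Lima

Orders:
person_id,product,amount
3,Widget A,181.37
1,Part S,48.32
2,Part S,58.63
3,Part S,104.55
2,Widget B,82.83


Join on: people.id = orders.person_id

Joined rows:
  Eve Brown (New York) bought Widget A for $181.37
  Frank Anderson (Madrid) bought Part S for $48.32
  Rosa Thomas (Paris) bought Part S for $58.63
  Eve Brown (New York) bought Part S for $104.55
  Rosa Thomas (Paris) bought Widget B for $82.83

Total per person:
  Eve Brown: $285.92
  Rosa Thomas: $141.46
  Frank Anderson: $48.32

Top spender: Eve Brown ($285.92)

Eve Brown ($285.92)


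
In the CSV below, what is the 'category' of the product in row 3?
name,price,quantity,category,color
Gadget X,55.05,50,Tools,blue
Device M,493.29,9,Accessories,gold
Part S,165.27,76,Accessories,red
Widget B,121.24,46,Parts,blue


Query: Row 3 ('Part S'), column 'category'
Value: Accessories

Accessories


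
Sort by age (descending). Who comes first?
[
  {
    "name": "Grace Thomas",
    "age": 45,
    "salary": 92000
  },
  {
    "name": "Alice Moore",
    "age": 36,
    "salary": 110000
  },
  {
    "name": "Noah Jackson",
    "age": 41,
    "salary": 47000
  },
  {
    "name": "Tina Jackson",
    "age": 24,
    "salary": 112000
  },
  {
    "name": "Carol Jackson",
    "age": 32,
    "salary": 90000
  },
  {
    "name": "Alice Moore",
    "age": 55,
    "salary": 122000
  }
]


Sort by: age (descending)

Sorted order:
  1. Alice Moore (age = 55)
  2. Grace Thomas (age = 45)
  3. Noah Jackson (age = 41)
  4. Alice Moore (age = 36)
  5. Carol Jackson (age = 32)
  6. Tina Jackson (age = 24)

First: Alice Moore

Alice Moore


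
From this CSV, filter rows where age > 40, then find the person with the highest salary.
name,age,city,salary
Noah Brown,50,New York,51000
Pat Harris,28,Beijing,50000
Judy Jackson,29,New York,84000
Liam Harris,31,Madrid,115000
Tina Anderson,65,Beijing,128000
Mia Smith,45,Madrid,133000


Filter: age > 40
Sort by: salary (descending)

Filtered records (3):
  Mia Smith, age 45, salary $133000
  Tina Anderson, age 65, salary $128000
  Noah Brown, age 50, salary $51000

Highest salary: Mia Smith ($133000)

Mia Smith


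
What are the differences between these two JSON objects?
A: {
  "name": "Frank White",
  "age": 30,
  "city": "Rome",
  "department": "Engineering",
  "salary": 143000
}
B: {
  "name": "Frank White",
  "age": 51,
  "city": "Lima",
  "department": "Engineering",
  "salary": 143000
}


Comparing each field (in key order):
  name: same
  age: DIFFERENT
  city: DIFFERENT
  department: same
  salary: same
Differences:
  age: 30 -> 51
  city: Rome -> Lima

2 field(s) changed

2 changes: age, city


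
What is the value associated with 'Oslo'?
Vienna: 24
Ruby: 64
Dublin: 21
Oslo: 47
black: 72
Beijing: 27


Looking up key 'Oslo'
Value: 47

47


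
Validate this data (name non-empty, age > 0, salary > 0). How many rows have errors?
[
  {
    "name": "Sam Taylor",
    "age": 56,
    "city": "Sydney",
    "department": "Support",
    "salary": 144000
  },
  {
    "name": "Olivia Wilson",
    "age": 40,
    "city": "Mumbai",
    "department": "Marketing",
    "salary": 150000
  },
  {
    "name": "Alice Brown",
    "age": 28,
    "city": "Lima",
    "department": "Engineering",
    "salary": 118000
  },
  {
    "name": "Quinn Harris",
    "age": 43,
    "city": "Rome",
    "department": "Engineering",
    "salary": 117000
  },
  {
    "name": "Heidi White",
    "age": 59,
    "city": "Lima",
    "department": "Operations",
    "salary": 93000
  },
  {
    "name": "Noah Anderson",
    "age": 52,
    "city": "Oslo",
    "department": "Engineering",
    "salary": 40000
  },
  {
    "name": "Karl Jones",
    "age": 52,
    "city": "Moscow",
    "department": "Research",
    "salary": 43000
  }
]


Validating 7 records:
Rules: name non-empty, age > 0, salary > 0

  Row 1 (Sam Taylor): OK
  Row 2 (Olivia Wilson): OK
  Row 3 (Alice Brown): OK
  Row 4 (Quinn Harris): OK
  Row 5 (Heidi White): OK
  Row 6 (Noah Anderson): OK
  Row 7 (Karl Jones): OK

Total errors: 0

0 errors


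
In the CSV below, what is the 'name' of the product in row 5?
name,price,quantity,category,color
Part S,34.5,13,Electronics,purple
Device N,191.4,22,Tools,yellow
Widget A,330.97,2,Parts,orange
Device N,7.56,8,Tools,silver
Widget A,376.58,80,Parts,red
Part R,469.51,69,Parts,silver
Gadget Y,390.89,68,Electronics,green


Query: Row 5 ('Widget A'), column 'name'
Value: Widget A

Widget A


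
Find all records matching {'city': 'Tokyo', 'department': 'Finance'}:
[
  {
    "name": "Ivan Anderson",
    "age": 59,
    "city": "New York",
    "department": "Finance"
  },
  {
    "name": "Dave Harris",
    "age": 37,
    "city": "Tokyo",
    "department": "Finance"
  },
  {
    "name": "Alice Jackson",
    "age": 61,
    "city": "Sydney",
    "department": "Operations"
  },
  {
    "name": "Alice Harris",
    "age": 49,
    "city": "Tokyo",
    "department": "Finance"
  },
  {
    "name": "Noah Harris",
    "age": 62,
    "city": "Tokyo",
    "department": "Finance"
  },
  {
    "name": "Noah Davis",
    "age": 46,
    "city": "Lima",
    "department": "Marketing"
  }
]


Search criteria: {'city': 'Tokyo', 'department': 'Finance'}

Checking 6 records:
  Ivan Anderson: {city: New York, department: Finance}
  Dave Harris: {city: Tokyo, department: Finance} <-- MATCH
  Alice Jackson: {city: Sydney, department: Operations}
  Alice Harris: {city: Tokyo, department: Finance} <-- MATCH
  Noah Harris: {city: Tokyo, department: Finance} <-- MATCH
  Noah Davis: {city: Lima, department: Marketing}

Matches: ["Dave Harris", "Alice Harris", "Noah Harris"]

["Dave Harris", "Alice Harris", "Noah Harris"]


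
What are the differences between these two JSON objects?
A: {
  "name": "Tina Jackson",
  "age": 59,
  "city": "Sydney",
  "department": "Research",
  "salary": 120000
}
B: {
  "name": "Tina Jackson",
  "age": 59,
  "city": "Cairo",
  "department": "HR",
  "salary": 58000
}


Comparing each field (in key order):
  name: same
  age: same
  city: DIFFERENT
  department: DIFFERENT
  salary: DIFFERENT
Differences:
  city: Sydney -> Cairo
  department: Research -> HR
  salary: 120000 -> 58000

3 field(s) changed

3 changes: city, department, salary


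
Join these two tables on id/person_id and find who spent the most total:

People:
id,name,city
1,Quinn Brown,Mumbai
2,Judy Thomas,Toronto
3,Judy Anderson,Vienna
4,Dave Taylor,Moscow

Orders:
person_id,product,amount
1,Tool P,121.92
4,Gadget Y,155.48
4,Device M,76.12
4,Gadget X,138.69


Join on: people.id = orders.person_id

Joined rows:
  Quinn Brown (Mumbai) bought Tool P for $121.92
  Dave Taylor (Moscow) bought Gadget Y for $155.48
  Dave Taylor (Moscow) bought Device M for $76.12
  Dave Taylor (Moscow) bought Gadget X for $138.69

Total per person:
  Dave Taylor: $370.29
  Quinn Brown: $121.92

Top spender: Dave Taylor ($370.29)

Dave Taylor ($370.29)


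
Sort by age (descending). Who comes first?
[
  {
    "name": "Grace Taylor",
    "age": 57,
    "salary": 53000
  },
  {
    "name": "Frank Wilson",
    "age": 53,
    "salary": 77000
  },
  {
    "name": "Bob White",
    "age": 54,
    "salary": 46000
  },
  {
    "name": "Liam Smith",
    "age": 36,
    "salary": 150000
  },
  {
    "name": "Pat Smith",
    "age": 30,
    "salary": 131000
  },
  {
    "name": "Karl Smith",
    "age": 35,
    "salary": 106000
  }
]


Sort by: age (descending)

Sorted order:
  1. Grace Taylor (age = 57)
  2. Bob White (age = 54)
  3. Frank Wilson (age = 53)
  4. Liam Smith (age = 36)
  5. Karl Smith (age = 35)
  6. Pat Smith (age = 30)

First: Grace Taylor

Grace Taylor


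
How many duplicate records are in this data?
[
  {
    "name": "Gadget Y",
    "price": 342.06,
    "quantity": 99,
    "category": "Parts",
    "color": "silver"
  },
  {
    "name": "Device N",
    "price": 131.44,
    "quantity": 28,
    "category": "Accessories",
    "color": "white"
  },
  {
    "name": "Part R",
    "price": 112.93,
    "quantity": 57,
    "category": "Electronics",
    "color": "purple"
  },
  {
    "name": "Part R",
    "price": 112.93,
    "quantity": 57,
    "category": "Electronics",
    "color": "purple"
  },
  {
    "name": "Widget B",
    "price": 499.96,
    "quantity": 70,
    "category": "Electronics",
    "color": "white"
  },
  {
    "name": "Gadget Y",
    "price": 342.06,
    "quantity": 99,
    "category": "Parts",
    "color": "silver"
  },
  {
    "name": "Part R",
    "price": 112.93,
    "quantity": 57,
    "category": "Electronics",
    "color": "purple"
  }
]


Checking 7 records for duplicates:

  Row 1: Gadget Y ($342.06, qty 99)
  Row 2: Device N ($131.44, qty 28)
  Row 3: Part R ($112.93, qty 57)
  Row 4: Part R ($112.93, qty 57) <-- DUPLICATE
  Row 5: Widget B ($499.96, qty 70)
  Row 6: Gadget Y ($342.06, qty 99) <-- DUPLICATE
  Row 7: Part R ($112.93, qty 57) <-- DUPLICATE

Duplicates found: 3
Unique records: 4

3 duplicates, 4 unique


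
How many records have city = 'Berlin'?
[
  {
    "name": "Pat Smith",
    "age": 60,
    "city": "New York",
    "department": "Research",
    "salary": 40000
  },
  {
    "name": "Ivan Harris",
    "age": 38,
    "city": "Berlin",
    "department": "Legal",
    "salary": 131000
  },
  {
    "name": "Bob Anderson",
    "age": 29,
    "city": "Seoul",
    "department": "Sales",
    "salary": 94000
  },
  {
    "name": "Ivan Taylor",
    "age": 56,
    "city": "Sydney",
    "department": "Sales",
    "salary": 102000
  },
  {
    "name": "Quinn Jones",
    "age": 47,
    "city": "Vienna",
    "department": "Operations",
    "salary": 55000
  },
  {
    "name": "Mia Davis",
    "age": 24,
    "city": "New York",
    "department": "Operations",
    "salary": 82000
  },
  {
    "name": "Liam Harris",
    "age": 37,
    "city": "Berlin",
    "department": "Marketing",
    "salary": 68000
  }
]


Data: 7 records
Condition: city = 'Berlin'

Checking each record:
  Pat Smith: New York
  Ivan Harris: Berlin MATCH
  Bob Anderson: Seoul
  Ivan Taylor: Sydney
  Quinn Jones: Vienna
  Mia Davis: New York
  Liam Harris: Berlin MATCH

Count: 2

2


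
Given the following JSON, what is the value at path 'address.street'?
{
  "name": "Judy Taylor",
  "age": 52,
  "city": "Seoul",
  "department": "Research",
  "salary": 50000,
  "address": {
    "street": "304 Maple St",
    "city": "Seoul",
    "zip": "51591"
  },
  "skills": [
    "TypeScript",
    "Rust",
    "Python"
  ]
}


Query: address.street
Path: address -> street
Value: 304 Maple St

304 Maple St


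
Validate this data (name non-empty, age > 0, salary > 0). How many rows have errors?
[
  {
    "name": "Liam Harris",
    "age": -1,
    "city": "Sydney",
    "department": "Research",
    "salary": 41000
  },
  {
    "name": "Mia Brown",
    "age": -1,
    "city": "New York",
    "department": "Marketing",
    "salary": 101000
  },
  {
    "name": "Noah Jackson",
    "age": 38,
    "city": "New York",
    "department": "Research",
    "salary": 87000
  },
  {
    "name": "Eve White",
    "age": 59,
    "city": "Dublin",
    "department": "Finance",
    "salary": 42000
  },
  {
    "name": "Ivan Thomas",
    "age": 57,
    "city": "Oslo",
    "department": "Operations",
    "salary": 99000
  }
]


Validating 5 records:
Rules: name non-empty, age > 0, salary > 0

  Row 1 (Liam Harris): negative age: -1
  Row 2 (Mia Brown): negative age: -1
  Row 3 (Noah Jackson): OK
  Row 4 (Eve White): OK
  Row 5 (Ivan Thomas): OK

Total errors: 2

2 errors


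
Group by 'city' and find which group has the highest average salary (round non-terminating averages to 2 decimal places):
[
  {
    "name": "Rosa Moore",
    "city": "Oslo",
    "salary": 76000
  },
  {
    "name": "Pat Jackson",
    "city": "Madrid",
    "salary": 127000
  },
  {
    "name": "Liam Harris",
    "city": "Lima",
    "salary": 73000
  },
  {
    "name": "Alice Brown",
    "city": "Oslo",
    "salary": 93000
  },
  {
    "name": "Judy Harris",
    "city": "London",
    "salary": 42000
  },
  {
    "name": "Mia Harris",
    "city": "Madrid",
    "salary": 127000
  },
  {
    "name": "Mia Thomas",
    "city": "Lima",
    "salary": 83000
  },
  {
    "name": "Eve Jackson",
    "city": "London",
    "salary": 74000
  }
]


Group by: city

Groups:
  Lima: 2 people, avg salary = 156000/2 = $78000
  London: 2 people, avg salary = 116000/2 = $58000
  Madrid: 2 people, avg salary = 254000/2 = $127000
  Oslo: 2 people, avg salary = 169000/2 = $84500

Highest average salary: Madrid ($127000)

Madrid ($127000)


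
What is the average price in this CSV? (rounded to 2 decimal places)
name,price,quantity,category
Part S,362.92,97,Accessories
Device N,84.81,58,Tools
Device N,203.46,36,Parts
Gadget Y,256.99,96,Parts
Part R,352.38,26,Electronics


Computing average price:
Values: [362.92, 84.81, 203.46, 256.99, 352.38]
Sum = 1260.56
Count = 5
Average = 1260.56/5 = 252.112 exactly -> 252.11 (rounded half-up to 2 decimal places)

252.11


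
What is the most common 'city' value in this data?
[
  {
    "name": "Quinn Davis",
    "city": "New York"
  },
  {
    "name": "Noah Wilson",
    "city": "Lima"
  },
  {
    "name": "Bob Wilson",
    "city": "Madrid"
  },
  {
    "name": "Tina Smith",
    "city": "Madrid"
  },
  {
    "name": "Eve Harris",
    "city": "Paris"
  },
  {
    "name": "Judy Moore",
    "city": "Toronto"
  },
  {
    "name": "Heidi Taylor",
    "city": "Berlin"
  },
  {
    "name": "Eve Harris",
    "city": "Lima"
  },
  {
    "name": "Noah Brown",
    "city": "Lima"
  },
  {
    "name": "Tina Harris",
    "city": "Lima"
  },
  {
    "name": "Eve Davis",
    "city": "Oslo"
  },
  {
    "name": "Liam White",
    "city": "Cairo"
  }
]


Counting 'city' values across 12 records:

  Lima: 4 ####
  Madrid: 2 ##
  New York: 1 #
  Paris: 1 #
  Toronto: 1 #
  Berlin: 1 #
  Oslo: 1 #
  Cairo: 1 #

Most common: Lima (4 times)

Lima (4 times)


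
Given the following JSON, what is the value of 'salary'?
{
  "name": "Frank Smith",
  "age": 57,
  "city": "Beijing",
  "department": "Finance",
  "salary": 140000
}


Looking up field 'salary'
Value: 140000

140000


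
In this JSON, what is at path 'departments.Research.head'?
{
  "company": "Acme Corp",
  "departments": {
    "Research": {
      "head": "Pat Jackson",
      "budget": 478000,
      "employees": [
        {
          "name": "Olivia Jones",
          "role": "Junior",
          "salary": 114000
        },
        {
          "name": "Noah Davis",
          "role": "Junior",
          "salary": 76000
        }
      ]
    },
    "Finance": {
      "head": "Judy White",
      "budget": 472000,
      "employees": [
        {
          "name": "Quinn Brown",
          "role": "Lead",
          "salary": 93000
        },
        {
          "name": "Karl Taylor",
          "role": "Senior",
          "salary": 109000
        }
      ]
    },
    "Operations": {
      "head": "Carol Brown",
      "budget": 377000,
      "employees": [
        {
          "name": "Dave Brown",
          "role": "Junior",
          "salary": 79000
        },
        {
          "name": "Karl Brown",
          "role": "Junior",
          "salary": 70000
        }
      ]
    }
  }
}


Path: departments.Research.head

Navigate:
  -> departments
  -> Research
  -> head = 'Pat Jackson'

Pat Jackson


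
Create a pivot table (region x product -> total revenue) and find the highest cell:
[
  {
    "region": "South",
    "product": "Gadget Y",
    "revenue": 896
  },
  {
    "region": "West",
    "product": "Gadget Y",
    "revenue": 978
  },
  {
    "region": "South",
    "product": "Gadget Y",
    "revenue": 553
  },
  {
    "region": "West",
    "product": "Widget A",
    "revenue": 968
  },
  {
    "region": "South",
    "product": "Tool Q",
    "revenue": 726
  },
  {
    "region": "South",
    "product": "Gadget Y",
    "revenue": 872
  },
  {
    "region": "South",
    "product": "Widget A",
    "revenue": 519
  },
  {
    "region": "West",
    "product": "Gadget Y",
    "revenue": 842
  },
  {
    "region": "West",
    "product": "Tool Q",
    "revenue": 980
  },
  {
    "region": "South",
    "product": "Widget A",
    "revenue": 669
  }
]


Pivot: region (rows) x product (columns) -> total revenue

     Gadget Y      Tool Q        Widget A    
South         2321           726          1188  
West          1820           980           968  

Highest: South / Gadget Y = $2321

South / Gadget Y = $2321


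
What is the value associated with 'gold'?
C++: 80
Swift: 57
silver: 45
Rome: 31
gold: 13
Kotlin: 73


Looking up key 'gold'
Value: 13

13


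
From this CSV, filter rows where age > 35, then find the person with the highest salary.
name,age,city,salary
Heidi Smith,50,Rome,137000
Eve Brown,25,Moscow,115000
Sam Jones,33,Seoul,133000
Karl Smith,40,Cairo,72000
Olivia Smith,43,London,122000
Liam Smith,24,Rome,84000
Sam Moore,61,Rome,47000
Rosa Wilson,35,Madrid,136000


Filter: age > 35
Sort by: salary (descending)

Filtered records (4):
  Heidi Smith, age 50, salary $137000
  Olivia Smith, age 43, salary $122000
  Karl Smith, age 40, salary $72000
  Sam Moore, age 61, salary $47000

Highest salary: Heidi Smith ($137000)

Heidi Smith


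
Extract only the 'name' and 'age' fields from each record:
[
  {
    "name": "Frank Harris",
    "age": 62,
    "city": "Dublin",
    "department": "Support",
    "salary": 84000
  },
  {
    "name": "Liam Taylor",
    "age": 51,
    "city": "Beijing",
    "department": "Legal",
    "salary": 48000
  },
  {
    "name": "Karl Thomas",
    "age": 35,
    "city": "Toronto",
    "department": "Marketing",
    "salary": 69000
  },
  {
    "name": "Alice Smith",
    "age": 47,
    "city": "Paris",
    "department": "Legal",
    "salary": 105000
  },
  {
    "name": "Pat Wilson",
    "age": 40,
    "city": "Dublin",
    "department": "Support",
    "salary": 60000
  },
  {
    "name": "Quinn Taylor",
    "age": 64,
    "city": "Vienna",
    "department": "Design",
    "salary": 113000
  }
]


Original: 6 records with fields: name, age, city, department, salary
Keep: ['name', 'age']
Drop: ['city', 'department', 'salary']
Result: 6 records, 2 fields each

[
  {
    "name": "Frank Harris",
    "age": 62
  },
  {
    "name": "Liam Taylor",
    "age": 51
  },
  {
    "name": "Karl Thomas",
    "age": 35
  },
  {
    "name": "Alice Smith",
    "age": 47
  },
  {
    "name": "Pat Wilson",
    "age": 40
  },
  {
    "name": "Quinn Taylor",
    "age": 64
  }
]


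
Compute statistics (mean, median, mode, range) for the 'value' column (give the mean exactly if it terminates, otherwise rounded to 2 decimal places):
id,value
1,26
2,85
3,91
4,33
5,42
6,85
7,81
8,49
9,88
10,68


Data: [26, 85, 91, 33, 42, 85, 81, 49, 88, 68]
Count: 10
Sum: 648
Mean: 648/10 = 64.8
Sorted: [26, 33, 42, 49, 68, 81, 85, 85, 88, 91]
Median: 74.5
Mode: 85 (2 times)
Range: 91 - 26 = 65
Min: 26, Max: 91

mean=64.8, median=74.5, mode=85, range=65


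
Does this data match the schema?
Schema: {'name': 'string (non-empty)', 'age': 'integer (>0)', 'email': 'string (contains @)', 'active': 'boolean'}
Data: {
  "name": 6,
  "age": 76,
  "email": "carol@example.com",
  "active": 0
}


Validating each field against schema:
  name: FAIL (6 is not a string)
  age: OK (positive integer)
  email: OK (string with @)
  active: FAIL (0 is not a boolean)

Result: INVALID (2 errors: name, active)

INVALID (2 errors: name, active)


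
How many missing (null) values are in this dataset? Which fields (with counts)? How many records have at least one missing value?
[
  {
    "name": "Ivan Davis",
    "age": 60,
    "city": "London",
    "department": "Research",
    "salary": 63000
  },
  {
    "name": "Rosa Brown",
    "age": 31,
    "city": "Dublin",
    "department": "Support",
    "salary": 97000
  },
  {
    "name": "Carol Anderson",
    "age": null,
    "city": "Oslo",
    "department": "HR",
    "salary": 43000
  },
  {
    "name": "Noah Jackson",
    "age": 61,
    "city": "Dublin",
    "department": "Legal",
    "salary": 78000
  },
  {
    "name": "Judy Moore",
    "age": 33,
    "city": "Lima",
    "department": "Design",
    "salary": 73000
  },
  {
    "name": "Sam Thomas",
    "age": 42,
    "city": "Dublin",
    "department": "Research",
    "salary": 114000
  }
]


Checking for missing (null) values in 6 records:

  Ivan Davis: complete
  Rosa Brown: complete
  Carol Anderson: age
  Noah Jackson: complete
  Judy Moore: complete
  Sam Thomas: complete

Per field:
  name: 0 missing
  age: 1 missing
  city: 0 missing
  department: 0 missing
  salary: 0 missing

Total missing values: 1
Records with any missing: 1

1 missing values (age: 1); 1 incomplete records


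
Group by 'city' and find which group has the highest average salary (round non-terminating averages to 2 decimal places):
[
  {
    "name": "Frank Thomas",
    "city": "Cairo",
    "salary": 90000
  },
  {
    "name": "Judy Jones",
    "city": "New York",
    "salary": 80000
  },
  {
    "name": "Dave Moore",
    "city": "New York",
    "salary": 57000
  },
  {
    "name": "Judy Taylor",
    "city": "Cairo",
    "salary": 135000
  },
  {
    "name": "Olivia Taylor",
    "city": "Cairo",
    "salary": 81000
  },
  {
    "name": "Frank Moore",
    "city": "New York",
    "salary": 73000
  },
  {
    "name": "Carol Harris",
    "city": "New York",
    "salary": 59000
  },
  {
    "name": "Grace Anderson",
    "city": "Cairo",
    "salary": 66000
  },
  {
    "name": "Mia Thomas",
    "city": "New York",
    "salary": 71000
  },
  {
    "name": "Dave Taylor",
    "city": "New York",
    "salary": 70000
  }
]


Group by: city

Groups:
  Cairo: 4 people, avg salary = 372000/4 = $93000
  New York: 6 people, avg salary = 410000/6 ≈ $68333.33

Highest average salary: Cairo ($93000)

Cairo ($93000)


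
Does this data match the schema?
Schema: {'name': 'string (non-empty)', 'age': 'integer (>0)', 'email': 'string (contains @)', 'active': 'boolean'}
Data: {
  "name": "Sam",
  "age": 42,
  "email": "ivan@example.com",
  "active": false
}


Validating each field against schema:
  name: OK (non-empty string)
  age: OK (positive integer)
  email: OK (string with @)
  active: OK (boolean)

Result: VALID

VALID
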